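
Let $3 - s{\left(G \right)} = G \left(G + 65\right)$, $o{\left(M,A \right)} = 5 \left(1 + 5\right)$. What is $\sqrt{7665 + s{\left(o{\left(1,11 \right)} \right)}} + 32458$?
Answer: $32458 + \sqrt{4818} \approx 32527.0$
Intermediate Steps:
$o{\left(M,A \right)} = 30$ ($o{\left(M,A \right)} = 5 \cdot 6 = 30$)
$s{\left(G \right)} = 3 - G \left(65 + G\right)$ ($s{\left(G \right)} = 3 - G \left(G + 65\right) = 3 - G \left(65 + G\right)$)
$\sqrt{7665 + s{\left(o{\left(1,11 \right)} \right)}} + 32458 = \sqrt{7665 - 2847} + 32458 = \sqrt{4818} + 32458 = 32458 + \sqrt{4818}$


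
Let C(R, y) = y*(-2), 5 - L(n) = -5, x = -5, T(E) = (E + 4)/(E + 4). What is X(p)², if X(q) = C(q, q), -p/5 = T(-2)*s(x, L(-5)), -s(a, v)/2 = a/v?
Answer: 100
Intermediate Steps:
T(E) = 1 (T(E) = (4 + E)/(4 + E) = 1)
L(n) = 10 (L(n) = 5 - 1*(-5) = 5 + 5 = 10)
s(a, v) = -2*a/v
p = -5 (p = -5*(-2*(-5)/10) = -5*(-2*(-5)*⅒) = -5 ≈ -5.0000)
C(R, y) = -2*y
X(q) = -2*q
X(p)² = (-2*(-5))² = 10² = 100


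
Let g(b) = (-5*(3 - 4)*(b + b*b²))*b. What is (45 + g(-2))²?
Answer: 21025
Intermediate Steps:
g(b) = b*(5*b + 5*b³) (g(b) = (-(-5)*(b + b³))*b = (-5*(-b - b³))*b = (5*b + 5*b³)*b = b*(5*b + 5*b³))
(45 + g(-2))² = (45 + 5*(-2)²*(1 + (-2)²))² = (45 + 5*4*(1 + 4))² = (45 + 5*4*5)² = (45 + 100)² = 145² = 21025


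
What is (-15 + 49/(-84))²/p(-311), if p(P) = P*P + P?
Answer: 34969/13883040 ≈ 0.0025188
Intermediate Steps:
p(P) = P + P² (p(P) = P² + P = P + P²)
(-15 + 49/(-84))²/p(-311) = (-15 + 49/(-84))²/((-311*(1 - 311))) = (-15 + 49*(-1/84))²/((-311*(-310))) = (-15 - 7/12)²/96410 = (-187/12)²*(1/96410) = (34969/144)*(1/96410) = 34969/13883040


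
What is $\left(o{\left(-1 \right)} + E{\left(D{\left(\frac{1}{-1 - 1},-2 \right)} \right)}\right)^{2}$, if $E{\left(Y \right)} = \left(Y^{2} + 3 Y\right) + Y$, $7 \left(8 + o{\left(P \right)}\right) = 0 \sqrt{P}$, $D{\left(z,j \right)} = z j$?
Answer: $9$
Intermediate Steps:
$D{\left(z,j \right)} = j z$
$o{\left(P \right)} = -8$ ($o{\left(P \right)} = -8 + \frac{0 \sqrt{P}}{7} = -8 + \frac{1}{7} \cdot 0 = -8 + 0 = -8$)
$E{\left(Y \right)} = Y^{2} + 4 Y$
$\left(o{\left(-1 \right)} + E{\left(D{\left(\frac{1}{-1 - 1},-2 \right)} \right)}\right)^{2} = \left(-8 + - \frac{2}{-1 - 1} \left(4 - \frac{2}{-1 - 1}\right)\right)^{2} = \left(-8 + - \frac{2}{-2} \left(4 - \frac{2}{-2}\right)\right)^{2} = \left(-8 + \left(-2\right) \left(- \frac{1}{2}\right) \left(4 - -1\right)\right)^{2} = \left(-8 + 1 \left(4 + 1\right)\right)^{2} = \left(-8 + 1 \cdot 5\right)^{2} = \left(-8 + 5\right)^{2} = \left(-3\right)^{2} = 9$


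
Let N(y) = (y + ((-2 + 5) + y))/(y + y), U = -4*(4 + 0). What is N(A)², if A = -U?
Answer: 1225/1024 ≈ 1.1963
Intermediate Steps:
U = -16 (U = -4*4 = -16)
A = 16 (A = -1*(-16) = 16)
N(y) = (3 + 2*y)/(2*y) (N(y) = (y + (3 + y))/((2*y)) = (3 + 2*y)*(1/(2*y)) = (3 + 2*y)/(2*y))
N(A)² = ((3/2 + 16)/16)² = ((1/16)*(35/2))² = (35/32)² = 1225/1024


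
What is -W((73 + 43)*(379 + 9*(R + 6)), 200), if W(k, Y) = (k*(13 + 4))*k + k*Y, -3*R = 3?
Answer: -41133956352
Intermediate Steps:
R = -1 (R = -1/3*3 = -1)
W(k, Y) = 17*k**2 + Y*k (W(k, Y) = (k*17)*k + Y*k = (17*k)*k + Y*k = 17*k**2 + Y*k)
-W((73 + 43)*(379 + 9*(R + 6)), 200) = -(73 + 43)*(379 + 9*(-1 + 6))*(200 + 17*((73 + 43)*(379 + 9*(-1 + 6)))) = -116*(379 + 9*5)*(200 + 17*(116*(379 + 9*5))) = -116*(379 + 45)*(200 + 17*(116*(379 + 45))) = -116*424*(200 + 17*(116*424)) = -49184*(200 + 17*49184) = -49184*(200 + 836128) = -49184*836328 = -1*41133956352 = -41133956352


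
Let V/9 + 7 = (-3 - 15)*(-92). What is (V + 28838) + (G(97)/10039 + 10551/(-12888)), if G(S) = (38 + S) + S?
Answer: 1883733683885/43127544 ≈ 43678.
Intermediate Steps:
V = 14841 (V = -63 + 9*((-3 - 15)*(-92)) = -63 + 9*(-18*(-92)) = -63 + 9*1656 = -63 + 14904 = 14841)
G(S) = 38 + 2*S
(V + 28838) + (G(97)/10039 + 10551/(-12888)) = (14841 + 28838) + ((38 + 2*97)/10039 + 10551/(-12888)) = 43679 + ((38 + 194)*(1/10039) + 10551*(-1/12888)) = 43679 + (232*(1/10039) - 3517/4296) = 43679 + (232/10039 - 3517/4296) = 43679 - 34310491/43127544 = 1883733683885/43127544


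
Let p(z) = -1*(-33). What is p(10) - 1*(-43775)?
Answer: 43808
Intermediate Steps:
p(z) = 33
p(10) - 1*(-43775) = 33 - 1*(-43775) = 33 + 43775 = 43808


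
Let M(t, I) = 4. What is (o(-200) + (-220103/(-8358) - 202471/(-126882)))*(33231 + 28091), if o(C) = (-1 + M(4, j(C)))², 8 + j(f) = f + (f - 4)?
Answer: 28590418334194/12624759 ≈ 2.2646e+6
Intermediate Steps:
j(f) = -12 + 2*f (j(f) = -8 + (f + (f - 4)) = -8 + (f + (-4 + f)) = -8 + (-4 + 2*f) = -12 + 2*f)
o(C) = 9 (o(C) = (-1 + 4)² = 3² = 9)
(o(-200) + (-220103/(-8358) - 202471/(-126882)))*(33231 + 28091) = (9 + (-220103/(-8358) - 202471/(-126882)))*(33231 + 28091) = (9 + (-220103*(-1/8358) - 202471*(-1/126882)))*61322 = (9 + (220103/8358 + 202471/126882))*61322 = (9 + 352611446/12624759)*61322 = (466234277/12624759)*61322 = 28590418334194/12624759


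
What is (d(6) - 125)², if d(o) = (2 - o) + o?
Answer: 15129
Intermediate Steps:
d(o) = 2
(d(6) - 125)² = (2 - 125)² = (-123)² = 15129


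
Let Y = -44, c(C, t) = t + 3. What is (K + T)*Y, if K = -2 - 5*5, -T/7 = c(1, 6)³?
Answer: 225720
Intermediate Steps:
c(C, t) = 3 + t
T = -5103 (T = -7*(3 + 6)³ = -7*9³ = -7*729 = -5103)
K = -27 (K = -2 - 25 = -27)
(K + T)*Y = (-27 - 5103)*(-44) = -5130*(-44) = 225720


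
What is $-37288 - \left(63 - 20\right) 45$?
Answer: $-39223$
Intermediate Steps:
$-37288 - \left(63 - 20\right) 45 = -37288 - 43 \cdot 45 = -37288 - 1935 = -39223$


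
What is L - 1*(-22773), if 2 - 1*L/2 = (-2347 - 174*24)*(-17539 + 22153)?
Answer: 60217021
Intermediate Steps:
L = 60194248 (L = 4 - 2*(-2347 - 174*24)*(-17539 + 22153) = 4 - 2*(-2347 - 4176)*4614 = 4 - (-13046)*4614 = 4 - 2*(-30097122) = 4 + 60194244 = 60194248)
L - 1*(-22773) = 60194248 - 1*(-22773) = 60194248 + 22773 = 60217021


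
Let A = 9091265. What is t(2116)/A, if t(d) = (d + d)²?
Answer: 17909824/9091265 ≈ 1.9700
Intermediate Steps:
t(d) = 4*d² (t(d) = (2*d)² = 4*d²)
t(2116)/A = (4*2116²)/9091265 = (4*4477456)*(1/9091265) = 17909824*(1/9091265) = 17909824/9091265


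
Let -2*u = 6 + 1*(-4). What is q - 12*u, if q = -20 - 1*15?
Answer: -23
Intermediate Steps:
u = -1 (u = -(6 + 1*(-4))/2 = -(6 - 4)/2 = -½*2 = -1)
q = -35 (q = -20 - 15 = -35)
q - 12*u = -35 - 12*(-1) = -35 + 12 = -23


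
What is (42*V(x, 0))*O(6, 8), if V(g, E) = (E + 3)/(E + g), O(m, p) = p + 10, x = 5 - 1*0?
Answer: 2268/5 ≈ 453.60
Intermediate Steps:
x = 5 (x = 5 + 0 = 5)
O(m, p) = 10 + p
V(g, E) = (3 + E)/(E + g)
(42*V(x, 0))*O(6, 8) = (42*((3 + 0)/(0 + 5)))*(10 + 8) = (42*(3/5))*18 = (126/5)*18 = 2268/5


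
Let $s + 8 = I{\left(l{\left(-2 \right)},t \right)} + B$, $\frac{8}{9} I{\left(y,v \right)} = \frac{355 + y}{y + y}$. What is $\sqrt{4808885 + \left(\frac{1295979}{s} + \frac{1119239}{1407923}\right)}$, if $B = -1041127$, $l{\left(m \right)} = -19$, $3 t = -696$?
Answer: $\frac{\sqrt{3425341466220746084071575427934}}{843975346574} \approx 2192.9$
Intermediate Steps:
$t = -232$ ($t = \frac{1}{3} \left(-696\right) = -232$)
$I{\left(y,v \right)} = \frac{9 \left(355 + y\right)}{16 y}$ ($I{\left(y,v \right)} = \frac{9 \frac{355 + y}{y + y}}{8} = \frac{9 \frac{355 + y}{2 y}}{8} = \frac{9 \left(355 + y\right)}{16 y}$)
$s = - \frac{19781754}{19}$ ($s = -8 - \left(1041127 - \frac{9 \left(355 - 19\right)}{16 \left(-19\right)}\right) = -8 - \left(1041127 + \frac{9}{304} \cdot 336\right) = -8 - \frac{19781602}{19} = - \frac{19781754}{19} \approx -1.0411 \cdot 10^{6}$)
$\sqrt{4808885 + \left(\frac{1295979}{s} + \frac{1119239}{1407923}\right)} = \sqrt{4808885 + \left(\frac{1295979}{- \frac{19781754}{19}} + \frac{1119239}{1407923}\right)} = \sqrt{4808885 + \left(1295979 \left(- \frac{19}{19781754}\right) + 1119239 \cdot \frac{1}{1407923}\right)} = \sqrt{4808885 + \left(- \frac{8207867}{6593918} + \frac{101749}{127993}\right)} = \sqrt{4808885 - \frac{379624958349}{843975346574}} = \sqrt{\frac{4058580004884551641}{843975346574}} = \frac{\sqrt{3425341466220746084071575427934}}{843975346574}$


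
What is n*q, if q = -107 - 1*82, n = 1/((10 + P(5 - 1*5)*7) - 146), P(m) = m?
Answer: 189/136 ≈ 1.3897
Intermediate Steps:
n = -1/136 (n = 1/((10 + (5 - 1*5)*7) - 146) = 1/((10 + (5 - 5)*7) - 146) = 1/((10 + 0*7) - 146) = 1/((10 + 0) - 146) = 1/(10 - 146) = 1/(-136) = -1/136 ≈ -0.0073529)
q = -189 (q = -107 - 82 = -189)
n*q = -1/136*(-189) = 189/136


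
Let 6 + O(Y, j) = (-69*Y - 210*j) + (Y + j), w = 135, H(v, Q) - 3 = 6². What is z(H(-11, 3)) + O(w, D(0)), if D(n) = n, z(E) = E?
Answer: -9147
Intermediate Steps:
H(v, Q) = 39 (H(v, Q) = 3 + 6² = 3 + 36 = 39)
O(Y, j) = -6 - 209*j - 68*Y (O(Y, j) = -6 + ((-69*Y - 210*j) + (Y + j)) = -6 + ((-210*j - 69*Y) + (Y + j)) = -6 + (-209*j - 68*Y) = -6 - 209*j - 68*Y)
z(H(-11, 3)) + O(w, D(0)) = 39 + (-6 - 209*0 - 68*135) = 39 + (-6 + 0 - 9180) = 39 - 9186 = -9147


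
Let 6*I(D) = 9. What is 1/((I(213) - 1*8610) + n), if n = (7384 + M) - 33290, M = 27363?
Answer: -2/14303 ≈ -0.00013983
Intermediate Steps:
I(D) = 3/2 (I(D) = (⅙)*9 = 3/2)
n = 1457 (n = (7384 + 27363) - 33290 = 34747 - 33290 = 1457)
1/((I(213) - 1*8610) + n) = 1/((3/2 - 1*8610) + 1457) = 1/((3/2 - 8610) + 1457) = 1/(-17217/2 + 1457) = 1/(-14303/2) = -2/14303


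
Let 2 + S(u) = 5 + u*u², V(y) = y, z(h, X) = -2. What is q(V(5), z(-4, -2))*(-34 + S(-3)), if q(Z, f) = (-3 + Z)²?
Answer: -232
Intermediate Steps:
S(u) = 3 + u³ (S(u) = -2 + (5 + u*u²) = -2 + (5 + u³) = 3 + u³)
q(V(5), z(-4, -2))*(-34 + S(-3)) = (-3 + 5)²*(-34 + (3 + (-3)³)) = 2²*(-34 + (3 - 27)) = 4*(-34 - 24) = 4*(-58) = -232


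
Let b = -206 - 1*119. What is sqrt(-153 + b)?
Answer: I*sqrt(478) ≈ 21.863*I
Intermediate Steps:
b = -325 (b = -206 - 119 = -325)
sqrt(-153 + b) = sqrt(-153 - 325) = sqrt(-478) = I*sqrt(478)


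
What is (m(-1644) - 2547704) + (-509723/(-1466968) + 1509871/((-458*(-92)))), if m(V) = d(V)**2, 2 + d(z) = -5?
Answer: -9842114460532249/3863260228 ≈ -2.5476e+6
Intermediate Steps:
d(z) = -7 (d(z) = -2 - 5 = -7)
m(V) = 49 (m(V) = (-7)**2 = 49)
(m(-1644) - 2547704) + (-509723/(-1466968) + 1509871/((-458*(-92)))) = (49 - 2547704) + (-509723/(-1466968) + 1509871/((-458*(-92)))) = -2547655 + (-509723*(-1/1466968) + 1509871/42136) = -2547655 + (509723/1466968 + 1509871*(1/42136)) = -2547655 + (509723/1466968 + 1509871/42136) = -2547655 + 139775633091/3863260228 = -9842114460532249/3863260228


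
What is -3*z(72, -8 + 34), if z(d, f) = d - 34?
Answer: -114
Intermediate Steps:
z(d, f) = -34 + d
-3*z(72, -8 + 34) = -3*(-34 + 72) = -3*38 = -114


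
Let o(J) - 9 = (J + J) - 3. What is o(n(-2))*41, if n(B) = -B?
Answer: 410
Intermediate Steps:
o(J) = 6 + 2*J (o(J) = 9 + ((J + J) - 3) = 9 + (2*J - 3) = 9 + (-3 + 2*J) = 6 + 2*J)
o(n(-2))*41 = (6 + 2*(-1*(-2)))*41 = (6 + 2*2)*41 = (6 + 4)*41 = 10*41 = 410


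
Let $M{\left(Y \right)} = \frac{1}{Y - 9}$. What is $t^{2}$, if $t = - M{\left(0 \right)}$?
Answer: $\frac{1}{81} \approx 0.012346$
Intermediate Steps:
$M{\left(Y \right)} = \frac{1}{-9 + Y}$
$t = \frac{1}{9}$ ($t = - \frac{1}{-9 + 0} = - \frac{1}{-9} = \left(-1\right) \left(- \frac{1}{9}\right) = \frac{1}{9} \approx 0.11111$)
$t^{2} = \left(\frac{1}{9}\right)^{2} = \frac{1}{81}$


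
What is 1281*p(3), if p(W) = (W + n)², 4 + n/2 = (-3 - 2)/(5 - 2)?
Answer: 266875/3 ≈ 88958.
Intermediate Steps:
n = -34/3 (n = -8 + 2*((-3 - 2)/(5 - 2)) = -8 + 2*(-5/3) = -8 - 10/3 = -34/3 ≈ -11.333)
p(W) = (-34/3 + W)² (p(W) = (W - 34/3)² = (-34/3 + W)²)
1281*p(3) = 1281*((-34 + 3*3)²/9) = 1281*((-34 + 9)²/9) = 1281*((⅑)*(-25)²) = 1281*((⅑)*625) = 1281*(625/9) = 266875/3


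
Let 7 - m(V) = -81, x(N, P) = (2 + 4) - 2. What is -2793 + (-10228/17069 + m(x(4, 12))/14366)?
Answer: -31137547809/11146057 ≈ -2793.6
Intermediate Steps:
x(N, P) = 4 (x(N, P) = 6 - 2 = 4)
m(V) = 88 (m(V) = 7 - 1*(-81) = 7 + 81 = 88)
-2793 + (-10228/17069 + m(x(4, 12))/14366) = -2793 + (-10228/17069 + 88/14366) = -2793 + (-10228*1/17069 + 88*(1/14366)) = -2793 + (-10228/17069 + 4/653) = -2793 - 6610608/11146057 = -31137547809/11146057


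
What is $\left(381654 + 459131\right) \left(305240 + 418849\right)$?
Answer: $608803169865$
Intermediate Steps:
$\left(381654 + 459131\right) \left(305240 + 418849\right) = 840785 \cdot 724089 = 608803169865$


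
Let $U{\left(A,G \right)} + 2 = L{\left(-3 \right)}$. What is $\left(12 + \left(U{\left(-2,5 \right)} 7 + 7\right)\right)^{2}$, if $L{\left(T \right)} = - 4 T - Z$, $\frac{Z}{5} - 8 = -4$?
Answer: $2601$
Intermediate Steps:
$Z = 20$ ($Z = 40 + 5 \left(-4\right) = 40 - 20 = 20$)
$L{\left(T \right)} = -20 - 4 T$ ($L{\left(T \right)} = - 4 T - 20 = -20 - 4 T$)
$U{\left(A,G \right)} = -10$ ($U{\left(A,G \right)} = -2 - 8 = -10$)
$\left(12 + \left(U{\left(-2,5 \right)} 7 + 7\right)\right)^{2} = \left(12 + \left(\left(-10\right) 7 + 7\right)\right)^{2} = \left(12 + \left(-70 + 7\right)\right)^{2} = \left(12 - 63\right)^{2} = \left(-51\right)^{2} = 2601$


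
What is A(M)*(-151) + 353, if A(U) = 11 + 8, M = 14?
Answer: -2516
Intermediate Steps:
A(U) = 19
A(M)*(-151) + 353 = 19*(-151) + 353 = -2869 + 353 = -2516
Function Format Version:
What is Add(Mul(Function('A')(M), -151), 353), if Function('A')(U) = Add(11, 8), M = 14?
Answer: -2516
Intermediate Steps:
Function('A')(U) = 19
Add(Mul(Function('A')(M), -151), 353) = Add(Mul(19, -151), 353) = Add(-2869, 353) = -2516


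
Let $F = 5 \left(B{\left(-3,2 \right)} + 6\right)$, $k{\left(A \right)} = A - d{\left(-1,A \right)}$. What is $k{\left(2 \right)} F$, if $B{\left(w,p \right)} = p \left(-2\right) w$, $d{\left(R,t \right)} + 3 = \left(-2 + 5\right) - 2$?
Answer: $360$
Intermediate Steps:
$d{\left(R,t \right)} = -2$ ($d{\left(R,t \right)} = -3 + \left(\left(-2 + 5\right) - 2\right) = -3 + \left(3 - 2\right) = -3 + 1 = -2$)
$k{\left(A \right)} = 2 + A$ ($k{\left(A \right)} = A - -2 = A + 2 = 2 + A$)
$B{\left(w,p \right)} = - 2 p w$
$F = 90$ ($F = 5 \left(\left(-2\right) 2 \left(-3\right) + 6\right) = 5 \left(12 + 6\right) = 5 \cdot 18 = 90$)
$k{\left(2 \right)} F = \left(2 + 2\right) 90 = 4 \cdot 90 = 360$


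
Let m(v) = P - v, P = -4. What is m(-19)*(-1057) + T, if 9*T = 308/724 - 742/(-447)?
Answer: -11544855644/728163 ≈ -15855.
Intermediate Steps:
T = 168721/728163 (T = (308/724 - 742/(-447))/9 = (308*(1/724) - 742*(-1/447))/9 = (77/181 + 742/447)/9 = (⅑)*(168721/80907) = 168721/728163 ≈ 0.23171)
m(v) = -4 - v
m(-19)*(-1057) + T = (-4 - 1*(-19))*(-1057) + 168721/728163 = (-4 + 19)*(-1057) + 168721/728163 = 15*(-1057) + 168721/728163 = -15855 + 168721/728163 = -11544855644/728163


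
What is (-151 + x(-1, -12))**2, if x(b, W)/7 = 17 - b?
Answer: 625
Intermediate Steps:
x(b, W) = 119 - 7*b (x(b, W) = 7*(17 - b) = 119 - 7*b)
(-151 + x(-1, -12))**2 = (-151 + (119 - 7*(-1)))**2 = (-151 + (119 + 7))**2 = (-151 + 126)**2 = (-25)**2 = 625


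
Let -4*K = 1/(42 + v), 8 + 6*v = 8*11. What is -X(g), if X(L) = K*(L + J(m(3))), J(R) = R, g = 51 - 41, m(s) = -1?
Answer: 27/664 ≈ 0.040663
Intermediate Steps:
v = 40/3 (v = -4/3 + (8*11)/6 = -4/3 + (⅙)*88 = -4/3 + 44/3 = 40/3 ≈ 13.333)
K = -3/664 (K = -1/(4*(42 + 40/3)) = -1/(4*166/3) = -¼*3/166 = -3/664 ≈ -0.0045181)
g = 10
X(L) = 3/664 - 3*L/664 (X(L) = -3*(L - 1)/664 = -3*(-1 + L)/664 = 3/664 - 3*L/664)
-X(g) = -(3/664 - 3/664*10) = -(3/664 - 15/332) = -1*(-27/664) = 27/664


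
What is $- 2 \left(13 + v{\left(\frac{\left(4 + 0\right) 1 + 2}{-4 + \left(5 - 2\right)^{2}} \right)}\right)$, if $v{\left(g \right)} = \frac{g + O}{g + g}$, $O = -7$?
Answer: $- \frac{127}{6} \approx -21.167$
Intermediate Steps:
$v{\left(g \right)} = \frac{-7 + g}{2 g}$ ($v{\left(g \right)} = \frac{g - 7}{g + g} = \frac{-7 + g}{2 g}$)
$- 2 \left(13 + v{\left(\frac{\left(4 + 0\right) 1 + 2}{-4 + \left(5 - 2\right)^{2}} \right)}\right) = - 2 \left(13 + \frac{-7 + \frac{\left(4 + 0\right) 1 + 2}{-4 + \left(5 - 2\right)^{2}}}{2 \frac{\left(4 + 0\right) 1 + 2}{-4 + \left(5 - 2\right)^{2}}}\right) = - 2 \left(13 + \frac{-7 + \frac{4 \cdot 1 + 2}{-4 + 3^{2}}}{2 \frac{4 \cdot 1 + 2}{-4 + 3^{2}}}\right) = - 2 \left(13 + \frac{-7 + \frac{4 + 2}{-4 + 9}}{2 \frac{4 + 2}{-4 + 9}}\right) = - 2 \left(13 + \frac{-7 + \frac{6}{5}}{2 \cdot \frac{6}{5}}\right) = - 2 \left(13 + \frac{1}{2} \cdot \frac{5}{6} \left(- \frac{29}{5}\right)\right) = - 2 \left(13 - \frac{29}{12}\right) = \left(-2\right) \frac{127}{12} = - \frac{127}{6}$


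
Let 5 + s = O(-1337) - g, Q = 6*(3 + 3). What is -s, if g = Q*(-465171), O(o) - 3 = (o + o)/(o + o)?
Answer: -16746155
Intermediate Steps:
O(o) = 4 (O(o) = 3 + (o + o)/(o + o) = 3 + (2*o)/((2*o)) = 3 + (2*o)*(1/(2*o)) = 3 + 1 = 4)
Q = 36 (Q = 6*6 = 36)
g = -16746156 (g = 36*(-465171) = -16746156)
s = 16746155 (s = -5 + (4 - 1*(-16746156)) = -5 + (4 + 16746156) = -5 + 16746160 = 16746155)
-s = -1*16746155 = -16746155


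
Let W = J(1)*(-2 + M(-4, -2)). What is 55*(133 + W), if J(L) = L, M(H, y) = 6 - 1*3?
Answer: 7370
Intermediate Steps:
M(H, y) = 3 (M(H, y) = 6 - 3 = 3)
W = 1 (W = 1*(-2 + 3) = 1*1 = 1)
55*(133 + W) = 55*(133 + 1) = 55*134 = 7370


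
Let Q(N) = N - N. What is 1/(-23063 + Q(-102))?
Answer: -1/23063 ≈ -4.3359e-5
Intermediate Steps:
Q(N) = 0
1/(-23063 + Q(-102)) = 1/(-23063 + 0) = 1/(-23063) = -1/23063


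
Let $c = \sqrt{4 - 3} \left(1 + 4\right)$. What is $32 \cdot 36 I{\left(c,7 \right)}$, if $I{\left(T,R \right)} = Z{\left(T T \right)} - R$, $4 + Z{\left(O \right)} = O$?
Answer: $16128$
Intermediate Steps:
$Z{\left(O \right)} = -4 + O$
$c = 5$ ($c = \sqrt{1} \cdot 5 = 1 \cdot 5 = 5$)
$I{\left(T,R \right)} = -4 + T^{2} - R$ ($I{\left(T,R \right)} = \left(-4 + T T\right) - R = \left(-4 + T^{2}\right) - R = -4 + T^{2} - R$)
$32 \cdot 36 I{\left(c,7 \right)} = 32 \cdot 36 \left(-4 + 5^{2} - 7\right) = 1152 \left(-4 + 25 - 7\right) = 1152 \cdot 14 = 16128$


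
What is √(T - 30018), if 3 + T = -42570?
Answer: I*√72591 ≈ 269.43*I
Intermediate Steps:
T = -42573 (T = -3 - 42570 = -42573)
√(T - 30018) = √(-42573 - 30018) = √(-72591) = I*√72591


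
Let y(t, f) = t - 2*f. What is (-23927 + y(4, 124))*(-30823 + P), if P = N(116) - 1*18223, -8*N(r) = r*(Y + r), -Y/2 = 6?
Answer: 1221940734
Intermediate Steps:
Y = -12 (Y = -2*6 = -12)
N(r) = -r*(-12 + r)/8
P = -19731 (P = (⅛)*116*(12 - 1*116) - 1*18223 = (⅛)*116*(12 - 116) - 18223 = (⅛)*116*(-104) - 18223 = -1508 - 18223 = -19731)
(-23927 + y(4, 124))*(-30823 + P) = (-23927 + (4 - 2*124))*(-30823 - 19731) = (-23927 + (4 - 248))*(-50554) = (-23927 - 244)*(-50554) = -24171*(-50554) = 1221940734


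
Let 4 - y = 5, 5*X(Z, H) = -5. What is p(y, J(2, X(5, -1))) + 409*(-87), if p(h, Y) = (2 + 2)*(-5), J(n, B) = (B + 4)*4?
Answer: -35603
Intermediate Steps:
X(Z, H) = -1 (X(Z, H) = (⅕)*(-5) = -1)
y = -1 (y = 4 - 1*5 = 4 - 5 = -1)
J(n, B) = 16 + 4*B (J(n, B) = (4 + B)*4 = 16 + 4*B)
p(h, Y) = -20 (p(h, Y) = 4*(-5) = -20)
p(y, J(2, X(5, -1))) + 409*(-87) = -20 + 409*(-87) = -20 - 35583 = -35603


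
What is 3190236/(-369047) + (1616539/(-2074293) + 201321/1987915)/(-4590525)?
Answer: -8626905354950066359587328/997961779293947152234875 ≈ -8.6445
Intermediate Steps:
3190236/(-369047) + (1616539/(-2074293) + 201321/1987915)/(-4590525) = 3190236*(-1/369047) + (1616539*(-1/2074293) + 201321*(1/1987915))*(-1/4590525) = -455748/52721 + (-1616539/2074293 + 201321/1987915)*(-1/4590525) = -455748/52721 - 2795943385132/4123518169095*(-1/4590525) = -455748/52721 + 2795943385132/18929113243184824875 = -8626905354950066359587328/997961779293947152234875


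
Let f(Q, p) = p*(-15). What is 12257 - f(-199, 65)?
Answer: 13232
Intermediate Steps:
f(Q, p) = -15*p
12257 - f(-199, 65) = 12257 - (-15)*65 = 12257 - 1*(-975) = 12257 + 975 = 13232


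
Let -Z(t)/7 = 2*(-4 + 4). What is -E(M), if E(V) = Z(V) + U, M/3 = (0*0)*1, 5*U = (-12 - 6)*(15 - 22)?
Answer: -126/5 ≈ -25.200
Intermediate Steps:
U = 126/5 (U = ((-12 - 6)*(15 - 22))/5 = (-18*(-7))/5 = (⅕)*126 = 126/5 ≈ 25.200)
Z(t) = 0 (Z(t) = -14*(-4 + 4) = -14*0 = -7*0 = 0)
M = 0 (M = 3*((0*0)*1) = 3*(0*1) = 3*0 = 0)
E(V) = 126/5 (E(V) = 0 + 126/5 = 126/5)
-E(M) = -1*126/5 = -126/5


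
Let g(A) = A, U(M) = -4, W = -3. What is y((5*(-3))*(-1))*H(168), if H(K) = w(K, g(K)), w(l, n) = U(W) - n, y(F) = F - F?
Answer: 0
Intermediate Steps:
y(F) = 0
w(l, n) = -4 - n
H(K) = -4 - K
y((5*(-3))*(-1))*H(168) = 0*(-4 - 1*168) = 0*(-4 - 168) = 0*(-172) = 0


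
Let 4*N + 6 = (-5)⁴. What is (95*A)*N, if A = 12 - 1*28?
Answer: -235220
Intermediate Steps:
N = 619/4 (N = -3/2 + (¼)*(-5)⁴ = -3/2 + (¼)*625 = -3/2 + 625/4 = 619/4 ≈ 154.75)
A = -16 (A = 12 - 28 = -16)
(95*A)*N = (95*(-16))*(619/4) = -1520*619/4 = -235220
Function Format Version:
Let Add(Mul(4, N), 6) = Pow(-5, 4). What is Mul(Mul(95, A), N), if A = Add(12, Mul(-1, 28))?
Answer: -235220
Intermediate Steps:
N = Rational(619, 4) (N = Add(Rational(-3, 2), Mul(Rational(1, 4), Pow(-5, 4))) = Add(Rational(-3, 2), Mul(Rational(1, 4), 625)) = Add(Rational(-3, 2), Rational(625, 4)) = Rational(619, 4) ≈ 154.75)
A = -16 (A = Add(12, -28) = -16)
Mul(Mul(95, A), N) = Mul(Mul(95, -16), Rational(619, 4)) = Mul(-1520, Rational(619, 4)) = -235220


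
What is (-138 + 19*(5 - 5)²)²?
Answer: 19044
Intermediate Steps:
(-138 + 19*(5 - 5)²)² = (-138 + 19*0²)² = (-138 + 19*0)² = (-138 + 0)² = (-138)² = 19044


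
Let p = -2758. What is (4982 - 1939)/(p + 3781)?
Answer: 3043/1023 ≈ 2.9746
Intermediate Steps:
(4982 - 1939)/(p + 3781) = (4982 - 1939)/(-2758 + 3781) = 3043/1023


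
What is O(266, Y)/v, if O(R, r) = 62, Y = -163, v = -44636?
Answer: -31/22318 ≈ -0.0013890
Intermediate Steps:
O(266, Y)/v = 62/(-44636) = 62*(-1/44636) = -31/22318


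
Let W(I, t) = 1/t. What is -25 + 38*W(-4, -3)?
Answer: -113/3 ≈ -37.667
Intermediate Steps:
-25 + 38*W(-4, -3) = -25 + 38/(-3) = -25 + 38*(-1/3) = -25 - 38/3 = -113/3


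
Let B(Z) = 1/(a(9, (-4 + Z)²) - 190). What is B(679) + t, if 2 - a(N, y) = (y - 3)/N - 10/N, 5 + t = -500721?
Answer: -228984002713/457304 ≈ -5.0073e+5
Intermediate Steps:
t = -500726 (t = -5 - 500721 = -500726)
a(N, y) = 2 + 10/N - (-3 + y)/N (a(N, y) = 2 - ((y - 3)/N - 10/N) = 2 - ((-3 + y)/N - 10/N) = 2 - (-10/N + (-3 + y)/N) = 2 + (10/N - (-3 + y)/N) = 2 + 10/N - (-3 + y)/N)
B(Z) = 1/(-1679/9 - (-4 + Z)²/9) (B(Z) = 1/((13 - (-4 + Z)² + 2*9)/9 - 190) = 1/((13 - (-4 + Z)² + 18)/9 - 190) = 1/((31 - (-4 + Z)²)/9 - 190) = 1/((31/9 - (-4 + Z)²/9) - 190) = 1/(-1679/9 - (-4 + Z)²/9))
B(679) + t = -9/(1679 + (-4 + 679)²) - 500726 = -9/(1679 + 675²) - 500726 = -9/(1679 + 455625) - 500726 = -9/457304 - 500726 = -228984002713/457304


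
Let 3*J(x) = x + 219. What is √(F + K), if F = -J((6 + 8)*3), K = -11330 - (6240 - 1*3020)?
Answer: I*√14637 ≈ 120.98*I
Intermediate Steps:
J(x) = 73 + x/3 (J(x) = (x + 219)/3 = (219 + x)/3 = 73 + x/3)
K = -14550 (K = -11330 - (6240 - 3020) = -11330 - 1*3220 = -11330 - 3220 = -14550)
F = -87 (F = -(73 + ((6 + 8)*3)/3) = -(73 + (14*3)/3) = -(73 + (⅓)*42) = -(73 + 14) = -1*87 = -87)
√(F + K) = √(-87 - 14550) = √(-14637) = I*√14637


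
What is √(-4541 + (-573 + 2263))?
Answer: I*√2851 ≈ 53.395*I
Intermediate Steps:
√(-4541 + (-573 + 2263)) = √(-4541 + 1690) = √(-2851) = I*√2851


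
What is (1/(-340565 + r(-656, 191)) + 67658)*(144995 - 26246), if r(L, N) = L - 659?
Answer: 915591089154737/113960 ≈ 8.0343e+9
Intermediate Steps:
r(L, N) = -659 + L
(1/(-340565 + r(-656, 191)) + 67658)*(144995 - 26246) = (1/(-340565 + (-659 - 656)) + 67658)*(144995 - 26246) = (1/(-340565 - 1315) + 67658)*118749 = (1/(-341880) + 67658)*118749 = (-1/341880 + 67658)*118749 = (23130917039/341880)*118749 = 915591089154737/113960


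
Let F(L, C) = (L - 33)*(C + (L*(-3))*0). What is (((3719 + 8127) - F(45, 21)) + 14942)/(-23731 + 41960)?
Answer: 26536/18229 ≈ 1.4557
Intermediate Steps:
F(L, C) = C*(-33 + L) (F(L, C) = (-33 + L)*(C - 3*L*0) = (-33 + L)*(C + 0) = (-33 + L)*C = C*(-33 + L))
(((3719 + 8127) - F(45, 21)) + 14942)/(-23731 + 41960) = (((3719 + 8127) - 21*(-33 + 45)) + 14942)/(-23731 + 41960) = ((11846 - 21*12) + 14942)/18229 = ((11846 - 1*252) + 14942)*(1/18229) = ((11846 - 252) + 14942)*(1/18229) = (11594 + 14942)*(1/18229) = 26536*(1/18229) = 26536/18229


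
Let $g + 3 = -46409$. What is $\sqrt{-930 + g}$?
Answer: $i \sqrt{47342} \approx 217.58 i$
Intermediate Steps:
$g = -46412$ ($g = -3 - 46409 = -46412$)
$\sqrt{-930 + g} = \sqrt{-930 - 46412} = \sqrt{-47342} = i \sqrt{47342}$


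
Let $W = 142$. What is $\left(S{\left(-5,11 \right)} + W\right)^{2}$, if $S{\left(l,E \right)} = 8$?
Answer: $22500$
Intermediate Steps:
$\left(S{\left(-5,11 \right)} + W\right)^{2} = \left(8 + 142\right)^{2} = 150^{2} = 22500$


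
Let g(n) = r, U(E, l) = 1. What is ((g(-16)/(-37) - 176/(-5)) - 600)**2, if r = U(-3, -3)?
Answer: 10918787049/34225 ≈ 3.1903e+5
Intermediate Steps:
r = 1
g(n) = 1
((g(-16)/(-37) - 176/(-5)) - 600)**2 = ((1/(-37) - 176/(-5)) - 600)**2 = ((1*(-1/37) - 176*(-1/5)) - 600)**2 = ((-1/37 + 176/5) - 600)**2 = (6507/185 - 600)**2 = (-104493/185)**2 = 10918787049/34225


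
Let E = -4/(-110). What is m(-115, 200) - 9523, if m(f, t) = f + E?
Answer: -530088/55 ≈ -9638.0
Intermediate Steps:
E = 2/55 (E = -4*(-1/110) = 2/55 ≈ 0.036364)
m(f, t) = 2/55 + f (m(f, t) = f + 2/55 = 2/55 + f)
m(-115, 200) - 9523 = (2/55 - 115) - 9523 = -6323/55 - 9523 = -530088/55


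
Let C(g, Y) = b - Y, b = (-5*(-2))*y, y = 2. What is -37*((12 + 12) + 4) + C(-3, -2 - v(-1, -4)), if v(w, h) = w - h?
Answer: -1011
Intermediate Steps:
b = 20 (b = -5*(-2)*2 = 10*2 = 20)
C(g, Y) = 20 - Y
-37*((12 + 12) + 4) + C(-3, -2 - v(-1, -4)) = -37*((12 + 12) + 4) + (20 - (-2 - (-1 - 1*(-4)))) = -37*(24 + 4) + (20 - (-2 - (-1 + 4))) = -37*28 + (20 - (-2 - 1*3)) = -1036 + (20 - (-2 - 3)) = -1036 + (20 - 1*(-5)) = -1036 + (20 + 5) = -1036 + 25 = -1011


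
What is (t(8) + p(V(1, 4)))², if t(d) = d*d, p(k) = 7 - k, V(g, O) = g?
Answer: 4900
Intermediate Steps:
t(d) = d²
(t(8) + p(V(1, 4)))² = (8² + (7 - 1*1))² = (64 + (7 - 1))² = (64 + 6)² = 70² = 4900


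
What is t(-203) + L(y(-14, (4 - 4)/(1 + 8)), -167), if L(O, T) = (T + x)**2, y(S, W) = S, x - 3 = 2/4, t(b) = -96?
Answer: 106545/4 ≈ 26636.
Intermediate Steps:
x = 7/2 (x = 3 + 2/4 = 3 + 2*(1/4) = 3 + 1/2 = 7/2 ≈ 3.5000)
L(O, T) = (7/2 + T)**2 (L(O, T) = (T + 7/2)**2 = (7/2 + T)**2)
t(-203) + L(y(-14, (4 - 4)/(1 + 8)), -167) = -96 + (7 + 2*(-167))**2/4 = -96 + (7 - 334)**2/4 = -96 + (1/4)*(-327)**2 = -96 + (1/4)*106929 = -96 + 106929/4 = 106545/4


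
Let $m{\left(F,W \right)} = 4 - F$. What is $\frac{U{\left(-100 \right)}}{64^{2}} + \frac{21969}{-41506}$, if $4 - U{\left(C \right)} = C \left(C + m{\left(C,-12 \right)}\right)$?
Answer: $- \frac{9152075}{21251072} \approx -0.43066$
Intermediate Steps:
$U{\left(C \right)} = 4 - 4 C$ ($U{\left(C \right)} = 4 - C \left(C - \left(-4 + C\right)\right) = 4 - C 4 = 4 - 4 C$)
$\frac{U{\left(-100 \right)}}{64^{2}} + \frac{21969}{-41506} = \frac{4 - -400}{64^{2}} + \frac{21969}{-41506} = \frac{4 + 400}{4096} + 21969 \left(- \frac{1}{41506}\right) = 404 \cdot \frac{1}{4096} - \frac{21969}{41506} = \frac{101}{1024} - \frac{21969}{41506} = - \frac{9152075}{21251072}$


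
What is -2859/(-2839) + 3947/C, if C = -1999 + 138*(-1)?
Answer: -5095850/6066943 ≈ -0.83994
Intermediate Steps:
C = -2137 (C = -1999 - 138 = -2137)
-2859/(-2839) + 3947/C = -2859/(-2839) + 3947/(-2137) = -2859*(-1/2839) + 3947*(-1/2137) = 2859/2839 - 3947/2137 = -5095850/6066943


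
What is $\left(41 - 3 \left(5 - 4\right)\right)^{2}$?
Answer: $1444$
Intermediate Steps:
$\left(41 - 3 \left(5 - 4\right)\right)^{2} = \left(41 - 3\right)^{2} = 38^{2} = 1444$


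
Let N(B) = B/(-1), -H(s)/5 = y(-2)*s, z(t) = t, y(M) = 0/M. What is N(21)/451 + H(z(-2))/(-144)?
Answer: -21/451 ≈ -0.046563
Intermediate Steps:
y(M) = 0
H(s) = 0 (H(s) = -0*s = -5*0 = 0)
N(B) = -B (N(B) = B*(-1) = -B)
N(21)/451 + H(z(-2))/(-144) = -1*21/451 + 0/(-144) = -21*1/451 + 0*(-1/144) = -21/451 + 0 = -21/451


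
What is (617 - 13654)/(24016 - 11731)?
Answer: -13037/12285 ≈ -1.0612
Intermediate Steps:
(617 - 13654)/(24016 - 11731) = -13037/12285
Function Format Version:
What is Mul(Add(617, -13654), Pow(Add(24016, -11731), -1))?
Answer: Rational(-13037, 12285) ≈ -1.0612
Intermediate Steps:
Mul(Add(617, -13654), Pow(Add(24016, -11731), -1)) = Mul(-13037, Pow(12285, -1)) = Mul(-13037, Rational(1, 12285)) = Rational(-13037, 12285)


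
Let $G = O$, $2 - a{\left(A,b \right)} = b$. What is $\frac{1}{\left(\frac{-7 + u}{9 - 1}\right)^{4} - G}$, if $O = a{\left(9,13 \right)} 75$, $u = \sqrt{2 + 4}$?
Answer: $\frac{282824704}{233620165249} + \frac{901120 \sqrt{6}}{1635341156743} \approx 0.001212$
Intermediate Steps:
$a{\left(A,b \right)} = 2 - b$
$u = \sqrt{6} \approx 2.4495$
$O = -825$ ($O = \left(2 - 13\right) 75 = \left(-11\right) 75 = -825$)
$G = -825$
$\frac{1}{\left(\frac{-7 + u}{9 - 1}\right)^{4} - G} = \frac{1}{\left(\frac{-7 + \sqrt{6}}{9 - 1}\right)^{4} - -825} = \frac{1}{\left(\frac{-7 + \sqrt{6}}{8}\right)^{4} + 825} = \frac{1}{\left(\left(-7 + \sqrt{6}\right) \frac{1}{8}\right)^{4} + 825} = \frac{1}{\left(- \frac{7}{8} + \frac{\sqrt{6}}{8}\right)^{4} + 825} = \frac{1}{825 + \left(- \frac{7}{8} + \frac{\sqrt{6}}{8}\right)^{4}}$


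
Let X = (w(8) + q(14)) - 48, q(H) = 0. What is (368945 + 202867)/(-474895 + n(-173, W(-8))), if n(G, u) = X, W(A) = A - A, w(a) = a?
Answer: -571812/474935 ≈ -1.2040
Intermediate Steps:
W(A) = 0
X = -40 (X = (8 + 0) - 48 = 8 - 48 = -40)
n(G, u) = -40
(368945 + 202867)/(-474895 + n(-173, W(-8))) = (368945 + 202867)/(-474895 - 40) = 571812/(-474935) = 571812*(-1/474935) = -571812/474935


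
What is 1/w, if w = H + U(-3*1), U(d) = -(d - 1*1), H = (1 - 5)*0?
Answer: 1/4 ≈ 0.25000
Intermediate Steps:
H = 0 (H = -4*0 = 0)
U(d) = 1 - d (U(d) = -(d - 1) = -(-1 + d) = 1 - d)
w = 4 (w = 0 + (1 - (-3)) = 0 + (1 - 1*(-3)) = 0 + (1 + 3) = 0 + 4 = 4)
1/w = 1/4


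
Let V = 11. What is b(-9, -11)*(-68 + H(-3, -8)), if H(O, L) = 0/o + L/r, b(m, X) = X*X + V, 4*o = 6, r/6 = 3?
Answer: -27104/3 ≈ -9034.7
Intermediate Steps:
r = 18 (r = 6*3 = 18)
o = 3/2 (o = (¼)*6 = 3/2 ≈ 1.5000)
b(m, X) = 11 + X² (b(m, X) = X*X + 11 = X² + 11 = 11 + X²)
H(O, L) = L/18 (H(O, L) = 0/(3/2) + L/18 = 0*(⅔) + L*(1/18) = 0 + L/18 = L/18)
b(-9, -11)*(-68 + H(-3, -8)) = (11 + (-11)²)*(-68 + (1/18)*(-8)) = (11 + 121)*(-68 - 4/9) = 132*(-616/9) = -27104/3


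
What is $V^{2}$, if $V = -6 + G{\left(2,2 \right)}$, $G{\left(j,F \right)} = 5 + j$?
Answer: $1$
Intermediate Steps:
$V = 1$ ($V = -6 + \left(5 + 2\right) = -6 + 7 = 1$)
$V^{2} = 1^{2} = 1$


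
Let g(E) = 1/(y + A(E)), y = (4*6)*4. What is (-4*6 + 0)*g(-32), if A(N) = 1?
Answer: -24/97 ≈ -0.24742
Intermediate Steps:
y = 96 (y = 24*4 = 96)
g(E) = 1/97 (g(E) = 1/(96 + 1) = 1/97)
(-4*6 + 0)*g(-32) = (-4*6 + 0)*(1/97) = (-24 + 0)*(1/97) = -24*1/97 = -24/97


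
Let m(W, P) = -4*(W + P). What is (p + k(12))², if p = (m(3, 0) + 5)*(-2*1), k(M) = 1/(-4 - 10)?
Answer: 38025/196 ≈ 194.01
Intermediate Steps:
m(W, P) = -4*P - 4*W (m(W, P) = -4*(P + W) = -4*P - 4*W)
k(M) = -1/14 (k(M) = 1/(-14) = -1/14)
p = 14 (p = ((-4*0 - 4*3) + 5)*(-2*1) = ((0 - 12) + 5)*(-2) = (-12 + 5)*(-2) = -7*(-2) = 14)
(p + k(12))² = (14 - 1/14)² = (195/14)² = 38025/196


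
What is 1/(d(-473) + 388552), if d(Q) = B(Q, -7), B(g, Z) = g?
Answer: 1/388079 ≈ 2.5768e-6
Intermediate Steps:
d(Q) = Q
1/(d(-473) + 388552) = 1/(-473 + 388552) = 1/388079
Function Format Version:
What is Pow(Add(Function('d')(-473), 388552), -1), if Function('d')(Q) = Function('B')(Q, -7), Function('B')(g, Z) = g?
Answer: Rational(1, 388079) ≈ 2.5768e-6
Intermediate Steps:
Function('d')(Q) = Q
Pow(Add(Function('d')(-473), 388552), -1) = Pow(Add(-473, 388552), -1) = Pow(388079, -1) = Rational(1, 388079)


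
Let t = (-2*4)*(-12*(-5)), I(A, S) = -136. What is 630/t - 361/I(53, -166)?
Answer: 365/272 ≈ 1.3419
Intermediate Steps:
t = -480 (t = -8*60 = -480)
630/t - 361/I(53, -166) = 630/(-480) - 361/(-136) = 630*(-1/480) - 361*(-1/136) = -21/16 + 361/136 = 365/272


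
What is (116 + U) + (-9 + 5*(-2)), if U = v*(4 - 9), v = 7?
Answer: 62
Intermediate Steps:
U = -35 (U = 7*(4 - 9) = 7*(-5) = -35)
(116 + U) + (-9 + 5*(-2)) = (116 - 35) + (-9 + 5*(-2)) = 81 + (-9 - 10) = 81 - 19 = 62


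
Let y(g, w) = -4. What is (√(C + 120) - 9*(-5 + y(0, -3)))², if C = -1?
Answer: (81 + √119)² ≈ 8447.2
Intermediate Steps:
(√(C + 120) - 9*(-5 + y(0, -3)))² = (√(-1 + 120) - 9*(-5 - 4))² = (√119 - 9*(-9))² = (√119 + 81)² = (81 + √119)²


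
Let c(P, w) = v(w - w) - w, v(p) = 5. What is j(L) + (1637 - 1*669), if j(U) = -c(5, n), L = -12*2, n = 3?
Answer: 966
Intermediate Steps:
c(P, w) = 5 - w
L = -24
j(U) = -2 (j(U) = -(5 - 1*3) = -(5 - 3) = -1*2 = -2)
j(L) + (1637 - 1*669) = -2 + (1637 - 1*669) = -2 + (1637 - 669) = -2 + 968 = 966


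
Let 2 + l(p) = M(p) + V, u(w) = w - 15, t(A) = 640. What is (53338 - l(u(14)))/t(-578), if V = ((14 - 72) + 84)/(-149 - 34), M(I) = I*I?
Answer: 9761063/117120 ≈ 83.342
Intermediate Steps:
u(w) = -15 + w
M(I) = I**2
V = -26/183 (V = (-58 + 84)/(-183) = 26*(-1/183) = -26/183 ≈ -0.14208)
l(p) = -392/183 + p**2 (l(p) = -2 + (p**2 - 26/183) = -2 + (-26/183 + p**2) = -392/183 + p**2)
(53338 - l(u(14)))/t(-578) = (53338 - (-392/183 + (-15 + 14)**2))/640 = (53338 - (-392/183 + (-1)**2))*(1/640) = (53338 - (-392/183 + 1))*(1/640) = (53338 - 1*(-209/183))*(1/640) = (53338 + 209/183)*(1/640) = (9761063/183)*(1/640) = 9761063/117120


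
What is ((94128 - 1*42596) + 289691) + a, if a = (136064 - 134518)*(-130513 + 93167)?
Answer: -57395693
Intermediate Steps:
a = -57736916 (a = 1546*(-37346) = -57736916)
((94128 - 1*42596) + 289691) + a = ((94128 - 1*42596) + 289691) - 57736916 = ((94128 - 42596) + 289691) - 57736916 = (51532 + 289691) - 57736916 = 341223 - 57736916 = -57395693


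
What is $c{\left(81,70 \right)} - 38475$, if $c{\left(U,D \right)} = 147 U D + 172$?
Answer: $795187$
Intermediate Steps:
$c{\left(U,D \right)} = 172 + 147 D U$ ($c{\left(U,D \right)} = 147 D U + 172 = 172 + 147 D U$)
$c{\left(81,70 \right)} - 38475 = \left(172 + 147 \cdot 70 \cdot 81\right) - 38475 = \left(172 + 833490\right) - 38475 = 833662 - 38475 = 795187$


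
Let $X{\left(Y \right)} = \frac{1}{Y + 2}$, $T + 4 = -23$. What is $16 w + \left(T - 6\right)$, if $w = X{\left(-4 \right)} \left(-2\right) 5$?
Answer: $47$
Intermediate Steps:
$T = -27$ ($T = -4 - 23 = -27$)
$X{\left(Y \right)} = \frac{1}{2 + Y}$
$w = 5$ ($w = \frac{1}{2 - 4} \left(-2\right) 5 = \frac{1}{-2} \left(-2\right) 5 = \left(- \frac{1}{2}\right) \left(-2\right) 5 = 1 \cdot 5 = 5$)
$16 w + \left(T - 6\right) = 16 \cdot 5 - 33 = 80 - 33 = 47$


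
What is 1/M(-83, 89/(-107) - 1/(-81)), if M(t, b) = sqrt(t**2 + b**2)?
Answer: 8667*sqrt(20701227469)/103506137345 ≈ 0.012048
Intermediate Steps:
M(t, b) = sqrt(b**2 + t**2)
1/M(-83, 89/(-107) - 1/(-81)) = 1/(sqrt((89/(-107) - 1/(-81))**2 + (-83)**2)) = 1/(sqrt((89*(-1/107) - 1*(-1/81))**2 + 6889)) = 1/(sqrt((-89/107 + 1/81)**2 + 6889)) = 1/(sqrt((-7102/8667)**2 + 6889)) = 1/(sqrt(50438404/75116889 + 6889)) = 1/(sqrt(517530686725/75116889)) = 1/(5*sqrt(20701227469)/8667) = 8667*sqrt(20701227469)/103506137345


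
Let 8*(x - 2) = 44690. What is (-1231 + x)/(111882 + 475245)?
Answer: 17429/2348508 ≈ 0.0074213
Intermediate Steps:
x = 22353/4 (x = 2 + (⅛)*44690 = 2 + 22345/4 = 22353/4 ≈ 5588.3)
(-1231 + x)/(111882 + 475245) = (-1231 + 22353/4)/(111882 + 475245) = (17429/4)/587127 = (17429/4)*(1/587127) = 17429/2348508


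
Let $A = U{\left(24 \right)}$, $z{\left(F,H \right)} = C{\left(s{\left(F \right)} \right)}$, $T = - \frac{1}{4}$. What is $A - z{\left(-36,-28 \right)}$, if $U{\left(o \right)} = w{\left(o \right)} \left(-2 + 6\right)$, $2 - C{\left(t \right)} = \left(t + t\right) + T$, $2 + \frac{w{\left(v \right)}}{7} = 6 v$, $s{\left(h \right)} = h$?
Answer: $\frac{15607}{4} \approx 3901.8$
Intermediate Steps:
$T = - \frac{1}{4}$ ($T = \left(-1\right) \frac{1}{4} = - \frac{1}{4} \approx -0.25$)
$w{\left(v \right)} = -14 + 42 v$ ($w{\left(v \right)} = -14 + 7 \cdot 6 v = -14 + 42 v$)
$C{\left(t \right)} = \frac{9}{4} - 2 t$ ($C{\left(t \right)} = 2 - \left(\left(t + t\right) - \frac{1}{4}\right) = 2 - \left(2 t - \frac{1}{4}\right) = 2 - \left(- \frac{1}{4} + 2 t\right) = \frac{9}{4} - 2 t$)
$U{\left(o \right)} = -56 + 168 o$ ($U{\left(o \right)} = \left(-14 + 42 o\right) \left(-2 + 6\right) = \left(-14 + 42 o\right) 4 = -56 + 168 o$)
$z{\left(F,H \right)} = \frac{9}{4} - 2 F$
$A = 3976$ ($A = -56 + 168 \cdot 24 = -56 + 4032 = 3976$)
$A - z{\left(-36,-28 \right)} = 3976 - \left(\frac{9}{4} - -72\right) = 3976 - \left(\frac{9}{4} + 72\right) = 3976 - \frac{297}{4} = \frac{15607}{4}$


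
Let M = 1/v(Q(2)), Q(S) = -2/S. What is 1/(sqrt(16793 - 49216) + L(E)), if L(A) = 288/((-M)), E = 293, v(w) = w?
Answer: 288/115367 - I*sqrt(32423)/115367 ≈ 0.0024964 - 0.0015608*I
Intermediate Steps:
M = -1 (M = 1/(-2/2) = 1/(-2*1/2) = 1/(-1) = -1)
L(A) = 288 (L(A) = 288/((-1*(-1))) = 288/1 = 288*1 = 288)
1/(sqrt(16793 - 49216) + L(E)) = 1/(sqrt(16793 - 49216) + 288) = 1/(sqrt(-32423) + 288) = 1/(I*sqrt(32423) + 288) = 1/(288 + I*sqrt(32423))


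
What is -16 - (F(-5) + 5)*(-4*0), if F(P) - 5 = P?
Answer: -16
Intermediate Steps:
F(P) = 5 + P
-16 - (F(-5) + 5)*(-4*0) = -16 - ((5 - 5) + 5)*(-4*0) = -16 - (0 + 5)*0 = -16 - 5*0 = -16 - 1*0 = -16 + 0 = -16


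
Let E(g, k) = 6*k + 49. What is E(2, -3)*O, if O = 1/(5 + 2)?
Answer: 31/7 ≈ 4.4286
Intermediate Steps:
O = ⅐ (O = 1/7 = ⅐ ≈ 0.14286)
E(g, k) = 49 + 6*k
E(2, -3)*O = (49 + 6*(-3))*(⅐) = (49 - 18)*(⅐) = 31*(⅐) = 31/7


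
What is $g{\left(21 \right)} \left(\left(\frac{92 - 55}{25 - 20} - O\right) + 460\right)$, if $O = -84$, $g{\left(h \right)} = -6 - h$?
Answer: $- \frac{74439}{5} \approx -14888.0$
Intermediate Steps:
$g{\left(21 \right)} \left(\left(\frac{92 - 55}{25 - 20} - O\right) + 460\right) = \left(-6 - 21\right) \left(\left(\frac{92 - 55}{25 - 20} - -84\right) + 460\right) = \left(-6 - 21\right) \left(\left(\frac{37}{5} + 84\right) + 460\right) = - 27 \left(\left(37 \cdot \frac{1}{5} + 84\right) + 460\right) = - 27 \left(\left(\frac{37}{5} + 84\right) + 460\right) = - 27 \left(\frac{457}{5} + 460\right) = \left(-27\right) \frac{2757}{5} = - \frac{74439}{5}$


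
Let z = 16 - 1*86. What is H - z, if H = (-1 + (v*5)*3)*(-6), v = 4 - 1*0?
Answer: -284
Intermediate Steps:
v = 4 (v = 4 + 0 = 4)
z = -70 (z = 16 - 86 = -70)
H = -354 (H = (-1 + (4*5)*3)*(-6) = (-1 + 20*3)*(-6) = (-1 + 60)*(-6) = 59*(-6) = -354)
H - z = -354 - 1*(-70) = -354 + 70 = -284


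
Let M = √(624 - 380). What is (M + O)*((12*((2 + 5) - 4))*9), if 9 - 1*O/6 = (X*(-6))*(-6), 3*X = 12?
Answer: -262440 + 648*√61 ≈ -2.5738e+5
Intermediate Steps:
X = 4 (X = (⅓)*12 = 4)
O = -810 (O = 54 - 6*4*(-6)*(-6) = 54 - (-144)*(-6) = 54 - 6*144 = 54 - 864 = -810)
M = 2*√61 (M = √244 = 2*√61 ≈ 15.620)
(M + O)*((12*((2 + 5) - 4))*9) = (2*√61 - 810)*((12*((2 + 5) - 4))*9) = (-810 + 2*√61)*((12*(7 - 4))*9) = (-810 + 2*√61)*((12*3)*9) = (-810 + 2*√61)*(36*9) = (-810 + 2*√61)*324 = -262440 + 648*√61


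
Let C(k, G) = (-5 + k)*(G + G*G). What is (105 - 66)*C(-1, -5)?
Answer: -4680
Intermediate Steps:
C(k, G) = (-5 + k)*(G + G²)
(105 - 66)*C(-1, -5) = (105 - 66)*(-5*(-5 - 1 - 5*(-5) - 5*(-1))) = 39*(-5*(-5 - 1 + 25 + 5)) = 39*(-5*24) = 39*(-120) = -4680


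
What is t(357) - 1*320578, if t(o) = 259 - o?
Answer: -320676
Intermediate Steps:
t(357) - 1*320578 = (259 - 1*357) - 1*320578 = (259 - 357) - 320578 = -98 - 320578 = -320676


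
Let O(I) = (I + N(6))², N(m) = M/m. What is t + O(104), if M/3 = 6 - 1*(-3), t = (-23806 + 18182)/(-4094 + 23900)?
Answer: 466311119/39612 ≈ 11772.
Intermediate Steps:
t = -2812/9903 (t = -5624/19806 = -5624*1/19806 = -2812/9903 ≈ -0.28395)
M = 27 (M = 3*(6 - 1*(-3)) = 3*(6 + 3) = 3*9 = 27)
N(m) = 27/m
O(I) = (9/2 + I)² (O(I) = (I + 27/6)² = (I + 27*(⅙))² = (I + 9/2)² = (9/2 + I)²)
t + O(104) = -2812/9903 + (9 + 2*104)²/4 = -2812/9903 + (9 + 208)²/4 = -2812/9903 + (¼)*217² = -2812/9903 + (¼)*47089 = -2812/9903 + 47089/4 = 466311119/39612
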